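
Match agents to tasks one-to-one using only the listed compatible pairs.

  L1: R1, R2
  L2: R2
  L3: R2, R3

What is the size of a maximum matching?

3

Unit-capacity flow: source→left, listed edges, right→sink; max matching = max flow.
Augmenting path L1→R1 (+1); matched 1.
Augmenting path L2→R2 (+1); matched 2.
Augmenting path L3→R3 (+1); matched 3.
No augmenting path remains; maximum matching = 3.
König certificate: {L1, L2, L3} is a vertex cover of size 3 (every listed pair touches it), so no matching can be larger.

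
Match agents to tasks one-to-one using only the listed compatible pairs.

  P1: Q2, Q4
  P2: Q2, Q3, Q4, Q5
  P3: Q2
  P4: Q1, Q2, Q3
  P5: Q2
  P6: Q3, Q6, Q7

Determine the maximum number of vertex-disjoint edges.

Unit-capacity flow: source→left, listed edges, right→sink; max matching = max flow.
Augmenting path P1→Q2 (+1); matched 1.
Augmenting path P2→Q3 (+1); matched 2.
Augmenting path P4→Q1 (+1); matched 3.
Augmenting path P6→Q6 (+1); matched 4.
Augmenting path P3→Q2→P1→Q4 (+1); matched 5.
No augmenting path remains; maximum matching = 5.
König certificate: {P1, P2, P4, P6, Q2} is a vertex cover of size 5 (every listed pair touches it), so no matching can be larger.

5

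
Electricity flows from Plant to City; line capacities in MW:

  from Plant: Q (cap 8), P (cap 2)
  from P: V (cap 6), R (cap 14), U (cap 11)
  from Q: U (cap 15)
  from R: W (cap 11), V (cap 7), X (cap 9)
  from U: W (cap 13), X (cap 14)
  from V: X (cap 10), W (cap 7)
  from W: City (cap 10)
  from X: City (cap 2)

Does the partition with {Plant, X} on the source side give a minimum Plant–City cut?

Given cut capacity: 2 + 8 + 2 = 12.
Augment Plant→P→R→W→City: bottleneck 2, flow now 2.
Augment Plant→Q→U→W→City: bottleneck 8, flow now 10.
No augmenting path remains; maximum flow = 10.
In the residual graph, reachable from Plant: {Plant}.
Min-cut edges: Plant→P (2), Plant→Q (8); capacity 2 + 8 = 10.
Cut capacity 12 exceeds the max flow 10, so it is not minimum.

No — its capacity is 12, but the minimum cut has capacity 10.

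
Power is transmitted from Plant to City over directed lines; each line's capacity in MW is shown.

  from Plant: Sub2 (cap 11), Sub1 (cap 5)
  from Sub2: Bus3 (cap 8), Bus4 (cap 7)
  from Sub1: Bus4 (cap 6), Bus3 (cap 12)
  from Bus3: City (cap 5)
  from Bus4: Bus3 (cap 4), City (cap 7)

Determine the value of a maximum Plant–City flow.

12

Augment Plant→Sub2→Bus3→City: bottleneck 5, flow now 5.
Augment Plant→Sub2→Bus4→City: bottleneck 6, flow now 11.
Augment Plant→Sub1→Bus4→City: bottleneck 1, flow now 12.
No augmenting path remains; maximum flow = 12.
In the residual graph, reachable from Plant: {Plant, Sub2, Sub1, Bus3, Bus4}.
Min-cut edges: Bus3→City (5), Bus4→City (7); capacity 5 + 7 = 12.
This cut is saturated, so no flow can exceed 12.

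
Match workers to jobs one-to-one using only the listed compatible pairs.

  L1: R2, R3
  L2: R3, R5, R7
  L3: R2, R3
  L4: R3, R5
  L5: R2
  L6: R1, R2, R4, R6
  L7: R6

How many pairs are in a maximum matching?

6

Unit-capacity flow: source→left, listed edges, right→sink; max matching = max flow.
Augmenting path L1→R2 (+1); matched 1.
Augmenting path L2→R3 (+1); matched 2.
Augmenting path L4→R5 (+1); matched 3.
Augmenting path L6→R1 (+1); matched 4.
Augmenting path L7→R6 (+1); matched 5.
Augmenting path L3→R3→L2→R7 (+1); matched 6.
No augmenting path remains; maximum matching = 6.
König certificate: {L2, L4, L6, L7, R2, R3} is a vertex cover of size 6 (every listed pair touches it), so no matching can be larger.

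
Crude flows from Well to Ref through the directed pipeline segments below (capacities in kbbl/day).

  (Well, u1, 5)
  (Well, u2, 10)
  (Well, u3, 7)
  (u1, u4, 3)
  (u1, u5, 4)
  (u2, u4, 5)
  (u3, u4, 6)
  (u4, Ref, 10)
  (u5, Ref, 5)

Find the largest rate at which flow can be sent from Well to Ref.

Augment Well→u1→u4→Ref: bottleneck 3, flow now 3.
Augment Well→u1→u5→Ref: bottleneck 2, flow now 5.
Augment Well→u2→u4→Ref: bottleneck 5, flow now 10.
Augment Well→u3→u4→Ref: bottleneck 2, flow now 12.
Augment Well→u3→u4→u1→u5→Ref: bottleneck 2, flow now 14. (uses reverse residual edge)
No augmenting path remains; maximum flow = 14.
In the residual graph, reachable from Well: {Well, u1, u2, u3, u4}.
Min-cut edges: u1→u5 (4), u4→Ref (10); capacity 4 + 10 = 14.
This cut is saturated, so no flow can exceed 14.

14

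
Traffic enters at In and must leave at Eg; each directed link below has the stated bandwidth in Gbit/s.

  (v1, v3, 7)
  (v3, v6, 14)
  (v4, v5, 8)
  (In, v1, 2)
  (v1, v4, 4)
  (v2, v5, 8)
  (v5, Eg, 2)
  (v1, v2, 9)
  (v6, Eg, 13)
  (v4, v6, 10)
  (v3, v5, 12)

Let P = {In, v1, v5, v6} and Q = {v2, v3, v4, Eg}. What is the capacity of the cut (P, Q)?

35

Edges leaving {In, v1, v5, v6}: v1→v2 (9), v1→v3 (7), v1→v4 (4), v5→Eg (2), v6→Eg (13).
Cut capacity = 9 + 7 + 4 + 2 + 13 = 35.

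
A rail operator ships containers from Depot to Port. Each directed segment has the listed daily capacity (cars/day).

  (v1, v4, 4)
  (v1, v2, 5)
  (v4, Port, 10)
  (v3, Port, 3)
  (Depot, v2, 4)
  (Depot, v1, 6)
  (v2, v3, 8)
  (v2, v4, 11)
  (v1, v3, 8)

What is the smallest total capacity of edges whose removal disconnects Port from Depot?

10

Augment Depot→v1→v3→Port: bottleneck 3, flow now 3.
Augment Depot→v1→v4→Port: bottleneck 3, flow now 6.
Augment Depot→v2→v4→Port: bottleneck 4, flow now 10.
No augmenting path remains; maximum flow = 10.
By max-flow min-cut, the minimum cut capacity equals the max flow.
In the residual graph, reachable from Depot: {Depot}.
Min-cut edges: Depot→v1 (6), Depot→v2 (4); capacity 6 + 4 = 10.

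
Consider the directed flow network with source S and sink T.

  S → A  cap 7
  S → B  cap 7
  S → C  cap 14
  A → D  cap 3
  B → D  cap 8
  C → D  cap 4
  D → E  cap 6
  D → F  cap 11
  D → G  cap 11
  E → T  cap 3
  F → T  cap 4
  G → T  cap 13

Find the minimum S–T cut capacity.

Augment S→A→D→E→T: bottleneck 3, flow now 3.
Augment S→B→D→F→T: bottleneck 4, flow now 7.
Augment S→B→D→G→T: bottleneck 3, flow now 10.
Augment S→C→D→G→T: bottleneck 4, flow now 14.
No augmenting path remains; maximum flow = 14.
By max-flow min-cut, the minimum cut capacity equals the max flow.
In the residual graph, reachable from S: {S, A, C}.
Min-cut edges: S→B (7), A→D (3), C→D (4); capacity 7 + 3 + 4 = 14.

14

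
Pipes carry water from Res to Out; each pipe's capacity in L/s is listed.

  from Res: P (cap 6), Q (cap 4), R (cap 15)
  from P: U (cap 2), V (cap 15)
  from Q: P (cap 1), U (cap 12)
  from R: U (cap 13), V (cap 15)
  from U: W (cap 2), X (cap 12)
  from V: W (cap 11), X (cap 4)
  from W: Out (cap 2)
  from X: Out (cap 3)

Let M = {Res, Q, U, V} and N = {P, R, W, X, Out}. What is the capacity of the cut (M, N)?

Edges leaving {Res, Q, U, V}: Res→P (6), Res→R (15), Q→P (1), U→W (2), U→X (12), V→W (11), V→X (4).
Cut capacity = 6 + 15 + 1 + 2 + 12 + 11 + 4 = 51.

51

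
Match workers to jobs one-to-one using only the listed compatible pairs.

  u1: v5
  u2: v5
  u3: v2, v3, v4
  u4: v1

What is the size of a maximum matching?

Unit-capacity flow: source→left, listed edges, right→sink; max matching = max flow.
Augmenting path u1→v5 (+1); matched 1.
Augmenting path u3→v2 (+1); matched 2.
Augmenting path u4→v1 (+1); matched 3.
No augmenting path remains; maximum matching = 3.
König certificate: {u3, u4, v5} is a vertex cover of size 3 (every listed pair touches it), so no matching can be larger.

3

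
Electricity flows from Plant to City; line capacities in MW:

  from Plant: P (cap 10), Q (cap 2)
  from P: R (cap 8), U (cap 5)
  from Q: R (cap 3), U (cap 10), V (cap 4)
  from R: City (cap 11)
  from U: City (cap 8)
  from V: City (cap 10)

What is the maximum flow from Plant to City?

12

Augment Plant→P→R→City: bottleneck 8, flow now 8.
Augment Plant→P→U→City: bottleneck 2, flow now 10.
Augment Plant→Q→R→City: bottleneck 2, flow now 12.
No augmenting path remains; maximum flow = 12.
In the residual graph, reachable from Plant: {Plant}.
Min-cut edges: Plant→P (10), Plant→Q (2); capacity 10 + 2 = 12.
This cut is saturated, so no flow can exceed 12.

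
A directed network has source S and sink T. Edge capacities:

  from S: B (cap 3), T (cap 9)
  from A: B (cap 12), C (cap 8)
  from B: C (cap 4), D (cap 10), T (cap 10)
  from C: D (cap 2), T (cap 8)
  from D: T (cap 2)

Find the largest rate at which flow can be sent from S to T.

12

Augment S→T: bottleneck 9, flow now 9.
Augment S→B→T: bottleneck 3, flow now 12.
No augmenting path remains; maximum flow = 12.
In the residual graph, reachable from S: {S}.
Min-cut edges: S→B (3), S→T (9); capacity 3 + 9 = 12.
This cut is saturated, so no flow can exceed 12.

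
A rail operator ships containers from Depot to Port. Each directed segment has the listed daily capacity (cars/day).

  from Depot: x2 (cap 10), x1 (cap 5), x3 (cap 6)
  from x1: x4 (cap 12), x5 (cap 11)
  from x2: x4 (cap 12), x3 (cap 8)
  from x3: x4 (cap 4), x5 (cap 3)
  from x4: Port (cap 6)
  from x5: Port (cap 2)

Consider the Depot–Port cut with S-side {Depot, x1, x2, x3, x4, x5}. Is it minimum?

Yes — it is a minimum cut (capacity 8).

Given cut capacity: 6 + 2 = 8.
Augment Depot→x1→x4→Port: bottleneck 5, flow now 5.
Augment Depot→x2→x4→Port: bottleneck 1, flow now 6.
Augment Depot→x3→x5→Port: bottleneck 2, flow now 8.
No augmenting path remains; maximum flow = 8.
Cut capacity 8 equals the max flow, so it is a minimum cut.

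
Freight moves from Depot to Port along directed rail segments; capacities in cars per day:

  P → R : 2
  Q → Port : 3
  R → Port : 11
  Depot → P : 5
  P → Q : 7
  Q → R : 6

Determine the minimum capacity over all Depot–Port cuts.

Augment Depot→P→Q→Port: bottleneck 3, flow now 3.
Augment Depot→P→R→Port: bottleneck 2, flow now 5.
No augmenting path remains; maximum flow = 5.
By max-flow min-cut, the minimum cut capacity equals the max flow.
In the residual graph, reachable from Depot: {Depot}.
Min-cut edges: Depot→P (5); capacity 5 = 5.

5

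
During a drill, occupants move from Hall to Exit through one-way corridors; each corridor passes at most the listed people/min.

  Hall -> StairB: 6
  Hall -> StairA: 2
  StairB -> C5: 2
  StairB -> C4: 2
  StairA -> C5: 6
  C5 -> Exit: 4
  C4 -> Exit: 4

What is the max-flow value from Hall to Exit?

6

Augment Hall→StairB→C5→Exit: bottleneck 2, flow now 2.
Augment Hall→StairB→C4→Exit: bottleneck 2, flow now 4.
Augment Hall→StairA→C5→Exit: bottleneck 2, flow now 6.
No augmenting path remains; maximum flow = 6.
In the residual graph, reachable from Hall: {Hall, StairB}.
Min-cut edges: Hall→StairA (2), StairB→C5 (2), StairB→C4 (2); capacity 2 + 2 + 2 = 6.
This cut is saturated, so no flow can exceed 6.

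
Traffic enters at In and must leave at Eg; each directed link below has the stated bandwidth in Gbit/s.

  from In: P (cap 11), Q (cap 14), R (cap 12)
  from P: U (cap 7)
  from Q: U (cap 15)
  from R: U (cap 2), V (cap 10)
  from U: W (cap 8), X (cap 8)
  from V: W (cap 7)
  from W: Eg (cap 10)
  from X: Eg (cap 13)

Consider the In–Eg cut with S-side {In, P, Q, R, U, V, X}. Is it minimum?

No — its capacity is 28, but the minimum cut has capacity 18.

Given cut capacity: 8 + 7 + 13 = 28.
Augment In→P→U→W→Eg: bottleneck 7, flow now 7.
Augment In→Q→U→W→Eg: bottleneck 1, flow now 8.
Augment In→Q→U→X→Eg: bottleneck 8, flow now 16.
Augment In→R→V→W→Eg: bottleneck 2, flow now 18.
No augmenting path remains; maximum flow = 18.
In the residual graph, reachable from In: {In, P, Q, R, U, V, W}.
Min-cut edges: U→X (8), W→Eg (10); capacity 8 + 10 = 18.
Cut capacity 28 exceeds the max flow 18, so it is not minimum.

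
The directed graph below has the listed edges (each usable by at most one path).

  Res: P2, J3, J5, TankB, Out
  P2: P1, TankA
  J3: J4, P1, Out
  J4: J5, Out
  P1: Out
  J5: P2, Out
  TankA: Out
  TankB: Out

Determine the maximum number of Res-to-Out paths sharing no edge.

Assign every edge capacity 1; by Menger, the answer equals the max flow.
Path Res→Out (+1); total 1.
Path Res→J3→Out (+1); total 2.
Path Res→J5→Out (+1); total 3.
Path Res→TankB→Out (+1); total 4.
Path Res→P2→P1→Out (+1); total 5.
No residual Res→Out path; max flow = 5.
Certifying cut of size 5: {Res→J3, Res→J5, Res→Out, Res→P2, Res→TankB}.

5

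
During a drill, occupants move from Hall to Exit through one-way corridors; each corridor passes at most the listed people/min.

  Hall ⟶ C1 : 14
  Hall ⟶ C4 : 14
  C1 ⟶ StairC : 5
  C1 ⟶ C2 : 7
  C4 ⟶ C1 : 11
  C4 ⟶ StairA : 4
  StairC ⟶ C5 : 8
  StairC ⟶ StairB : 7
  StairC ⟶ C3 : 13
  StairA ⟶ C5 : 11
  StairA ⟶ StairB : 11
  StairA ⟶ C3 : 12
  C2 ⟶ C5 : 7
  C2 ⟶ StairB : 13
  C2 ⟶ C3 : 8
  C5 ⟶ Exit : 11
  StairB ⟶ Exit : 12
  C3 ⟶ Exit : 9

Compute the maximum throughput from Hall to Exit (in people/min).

Augment Hall→C1→StairC→C5→Exit: bottleneck 5, flow now 5.
Augment Hall→C1→C2→C5→Exit: bottleneck 6, flow now 11.
Augment Hall→C1→C2→StairB→Exit: bottleneck 1, flow now 12.
Augment Hall→C4→StairA→StairB→Exit: bottleneck 4, flow now 16.
No augmenting path remains; maximum flow = 16.
In the residual graph, reachable from Hall: {Hall, C1, C4}.
Min-cut edges: C1→StairC (5), C1→C2 (7), C4→StairA (4); capacity 5 + 7 + 4 = 16.
This cut is saturated, so no flow can exceed 16.

16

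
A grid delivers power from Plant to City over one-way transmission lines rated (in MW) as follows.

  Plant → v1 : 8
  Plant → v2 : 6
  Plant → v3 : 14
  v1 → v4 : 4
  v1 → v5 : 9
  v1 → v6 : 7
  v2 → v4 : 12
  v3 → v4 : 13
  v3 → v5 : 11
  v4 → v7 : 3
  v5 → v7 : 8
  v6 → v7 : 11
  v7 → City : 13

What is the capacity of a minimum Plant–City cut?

13

Augment Plant→v1→v4→v7→City: bottleneck 3, flow now 3.
Augment Plant→v1→v5→v7→City: bottleneck 5, flow now 8.
Augment Plant→v3→v5→v7→City: bottleneck 3, flow now 11.
Augment Plant→v2→v4→v1→v6→v7→City: bottleneck 2, flow now 13. (uses reverse residual edge)
No augmenting path remains; maximum flow = 13.
By max-flow min-cut, the minimum cut capacity equals the max flow.
In the residual graph, reachable from Plant: {Plant, v1, v2, v3, v4, v5, v6, v7}.
Min-cut edges: v7→City (13); capacity 13 = 13.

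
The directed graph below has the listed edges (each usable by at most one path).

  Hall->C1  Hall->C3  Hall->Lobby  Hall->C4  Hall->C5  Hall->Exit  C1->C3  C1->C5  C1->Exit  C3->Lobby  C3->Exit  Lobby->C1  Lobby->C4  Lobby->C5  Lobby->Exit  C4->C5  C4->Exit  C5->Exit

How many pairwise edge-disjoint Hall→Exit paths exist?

6

Assign every edge capacity 1; by Menger, the answer equals the max flow.
Path Hall→Exit (+1); total 1.
Path Hall→C1→Exit (+1); total 2.
Path Hall→C3→Exit (+1); total 3.
Path Hall→Lobby→Exit (+1); total 4.
Path Hall→C4→Exit (+1); total 5.
Path Hall→C5→Exit (+1); total 6.
No residual Hall→Exit path; max flow = 6.
Certifying cut of size 6: {Hall→C1, Hall→C3, Hall→C4, Hall→C5, Hall→Exit, Hall→Lobby}.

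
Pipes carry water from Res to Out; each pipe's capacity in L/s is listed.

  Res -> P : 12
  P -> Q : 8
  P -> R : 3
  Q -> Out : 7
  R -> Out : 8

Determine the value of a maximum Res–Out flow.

10

Augment Res→P→Q→Out: bottleneck 7, flow now 7.
Augment Res→P→R→Out: bottleneck 3, flow now 10.
No augmenting path remains; maximum flow = 10.
In the residual graph, reachable from Res: {Res, P, Q}.
Min-cut edges: P→R (3), Q→Out (7); capacity 3 + 7 = 10.
This cut is saturated, so no flow can exceed 10.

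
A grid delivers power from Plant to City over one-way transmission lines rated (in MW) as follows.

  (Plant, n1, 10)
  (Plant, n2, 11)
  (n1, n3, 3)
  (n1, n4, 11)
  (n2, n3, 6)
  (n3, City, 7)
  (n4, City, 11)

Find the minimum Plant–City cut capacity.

16

Augment Plant→n1→n3→City: bottleneck 3, flow now 3.
Augment Plant→n1→n4→City: bottleneck 7, flow now 10.
Augment Plant→n2→n3→City: bottleneck 4, flow now 14.
Augment Plant→n2→n3→n1→n4→City: bottleneck 2, flow now 16. (uses reverse residual edge)
No augmenting path remains; maximum flow = 16.
By max-flow min-cut, the minimum cut capacity equals the max flow.
In the residual graph, reachable from Plant: {Plant, n2}.
Min-cut edges: Plant→n1 (10), n2→n3 (6); capacity 10 + 6 = 16.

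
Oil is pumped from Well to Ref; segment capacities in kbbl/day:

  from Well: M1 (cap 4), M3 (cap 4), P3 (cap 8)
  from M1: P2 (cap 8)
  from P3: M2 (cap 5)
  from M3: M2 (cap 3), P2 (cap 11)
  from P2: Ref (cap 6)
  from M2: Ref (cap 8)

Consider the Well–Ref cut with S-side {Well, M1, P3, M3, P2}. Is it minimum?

No — its capacity is 14, but the minimum cut has capacity 13.

Given cut capacity: 5 + 3 + 6 = 14.
Augment Well→M1→P2→Ref: bottleneck 4, flow now 4.
Augment Well→P3→M2→Ref: bottleneck 5, flow now 9.
Augment Well→M3→P2→Ref: bottleneck 2, flow now 11.
Augment Well→M3→M2→Ref: bottleneck 2, flow now 13.
No augmenting path remains; maximum flow = 13.
In the residual graph, reachable from Well: {Well, P3}.
Min-cut edges: Well→M1 (4), Well→M3 (4), P3→M2 (5); capacity 4 + 4 + 5 = 13.
Cut capacity 14 exceeds the max flow 13, so it is not minimum.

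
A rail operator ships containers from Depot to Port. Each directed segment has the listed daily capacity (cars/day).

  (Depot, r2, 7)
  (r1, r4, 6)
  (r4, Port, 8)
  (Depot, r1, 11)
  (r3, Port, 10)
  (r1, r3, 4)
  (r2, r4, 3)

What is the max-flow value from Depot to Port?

12

Augment Depot→r1→r3→Port: bottleneck 4, flow now 4.
Augment Depot→r1→r4→Port: bottleneck 6, flow now 10.
Augment Depot→r2→r4→Port: bottleneck 2, flow now 12.
No augmenting path remains; maximum flow = 12.
In the residual graph, reachable from Depot: {Depot, r1, r2, r4}.
Min-cut edges: r1→r3 (4), r4→Port (8); capacity 4 + 8 = 12.
This cut is saturated, so no flow can exceed 12.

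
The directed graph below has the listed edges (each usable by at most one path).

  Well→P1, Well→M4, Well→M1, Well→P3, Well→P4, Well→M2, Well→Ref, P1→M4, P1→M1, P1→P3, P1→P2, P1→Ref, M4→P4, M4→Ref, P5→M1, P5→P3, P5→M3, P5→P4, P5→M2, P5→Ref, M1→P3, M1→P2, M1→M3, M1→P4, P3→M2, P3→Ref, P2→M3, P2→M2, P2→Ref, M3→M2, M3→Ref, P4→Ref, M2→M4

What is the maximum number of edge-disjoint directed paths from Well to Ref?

6

Assign every edge capacity 1; by Menger, the answer equals the max flow.
Path Well→Ref (+1); total 1.
Path Well→P1→Ref (+1); total 2.
Path Well→M4→Ref (+1); total 3.
Path Well→P3→Ref (+1); total 4.
Path Well→P4→Ref (+1); total 5.
Path Well→M1→P2→Ref (+1); total 6.
No residual Well→Ref path; max flow = 6.
Certifying cut of size 6: {M4→Ref, P4→Ref, Well→M1, Well→P1, Well→P3, Well→Ref}.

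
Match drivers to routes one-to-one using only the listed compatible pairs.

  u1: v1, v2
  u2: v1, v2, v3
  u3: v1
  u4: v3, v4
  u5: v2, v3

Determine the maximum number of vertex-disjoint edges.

Unit-capacity flow: source→left, listed edges, right→sink; max matching = max flow.
Augmenting path u1→v1 (+1); matched 1.
Augmenting path u2→v2 (+1); matched 2.
Augmenting path u4→v3 (+1); matched 3.
Augmenting path u5→v3→u4→v4 (+1); matched 4.
No augmenting path remains; maximum matching = 4.
König certificate: {u4, v1, v2, v3} is a vertex cover of size 4 (every listed pair touches it), so no matching can be larger.

4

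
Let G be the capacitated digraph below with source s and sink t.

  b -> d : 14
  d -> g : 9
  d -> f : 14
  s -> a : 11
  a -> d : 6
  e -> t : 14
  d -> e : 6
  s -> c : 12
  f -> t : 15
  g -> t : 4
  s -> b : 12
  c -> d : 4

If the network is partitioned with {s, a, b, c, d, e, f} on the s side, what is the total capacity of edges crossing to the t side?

38

Edges leaving {s, a, b, c, d, e, f}: d→g (9), e→t (14), f→t (15).
Cut capacity = 9 + 14 + 15 = 38.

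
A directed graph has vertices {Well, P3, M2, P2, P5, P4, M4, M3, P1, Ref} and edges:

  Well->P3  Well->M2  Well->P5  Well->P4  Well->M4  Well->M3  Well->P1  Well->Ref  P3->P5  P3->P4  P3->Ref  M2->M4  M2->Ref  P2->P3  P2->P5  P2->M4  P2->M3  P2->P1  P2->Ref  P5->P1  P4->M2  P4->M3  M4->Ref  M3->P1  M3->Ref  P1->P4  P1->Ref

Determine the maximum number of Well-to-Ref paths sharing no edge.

Assign every edge capacity 1; by Menger, the answer equals the max flow.
Path Well→Ref (+1); total 1.
Path Well→P3→Ref (+1); total 2.
Path Well→M2→Ref (+1); total 3.
Path Well→M4→Ref (+1); total 4.
Path Well→M3→Ref (+1); total 5.
Path Well→P1→Ref (+1); total 6.
No residual Well→Ref path; max flow = 6.
Certifying cut of size 6: {M2→Ref, M3→Ref, M4→Ref, P1→Ref, Well→P3, Well→Ref}.

6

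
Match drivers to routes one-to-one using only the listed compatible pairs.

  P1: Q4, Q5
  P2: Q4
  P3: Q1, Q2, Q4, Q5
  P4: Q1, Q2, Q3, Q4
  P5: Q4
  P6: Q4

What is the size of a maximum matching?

4

Unit-capacity flow: source→left, listed edges, right→sink; max matching = max flow.
Augmenting path P1→Q4 (+1); matched 1.
Augmenting path P3→Q1 (+1); matched 2.
Augmenting path P4→Q2 (+1); matched 3.
Augmenting path P2→Q4→P1→Q5 (+1); matched 4.
No augmenting path remains; maximum matching = 4.
König certificate: {P1, P3, P4, Q4} is a vertex cover of size 4 (every listed pair touches it), so no matching can be larger.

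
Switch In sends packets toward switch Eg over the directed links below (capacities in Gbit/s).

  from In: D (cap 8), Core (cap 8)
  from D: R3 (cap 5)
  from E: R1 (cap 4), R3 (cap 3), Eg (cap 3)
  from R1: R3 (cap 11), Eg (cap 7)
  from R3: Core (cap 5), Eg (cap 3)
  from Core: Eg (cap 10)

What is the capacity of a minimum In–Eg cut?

Augment In→Core→Eg: bottleneck 8, flow now 8.
Augment In→D→R3→Eg: bottleneck 3, flow now 11.
Augment In→D→R3→Core→Eg: bottleneck 2, flow now 13.
No augmenting path remains; maximum flow = 13.
By max-flow min-cut, the minimum cut capacity equals the max flow.
In the residual graph, reachable from In: {In, D}.
Min-cut edges: In→Core (8), D→R3 (5); capacity 8 + 5 = 13.

13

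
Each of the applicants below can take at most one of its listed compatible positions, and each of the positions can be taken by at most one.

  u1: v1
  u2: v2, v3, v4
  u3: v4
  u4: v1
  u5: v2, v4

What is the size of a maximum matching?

4

Unit-capacity flow: source→left, listed edges, right→sink; max matching = max flow.
Augmenting path u1→v1 (+1); matched 1.
Augmenting path u2→v2 (+1); matched 2.
Augmenting path u3→v4 (+1); matched 3.
Augmenting path u5→v2→u2→v3 (+1); matched 4.
No augmenting path remains; maximum matching = 4.
König certificate: {u2, u3, u5, v1} is a vertex cover of size 4 (every listed pair touches it), so no matching can be larger.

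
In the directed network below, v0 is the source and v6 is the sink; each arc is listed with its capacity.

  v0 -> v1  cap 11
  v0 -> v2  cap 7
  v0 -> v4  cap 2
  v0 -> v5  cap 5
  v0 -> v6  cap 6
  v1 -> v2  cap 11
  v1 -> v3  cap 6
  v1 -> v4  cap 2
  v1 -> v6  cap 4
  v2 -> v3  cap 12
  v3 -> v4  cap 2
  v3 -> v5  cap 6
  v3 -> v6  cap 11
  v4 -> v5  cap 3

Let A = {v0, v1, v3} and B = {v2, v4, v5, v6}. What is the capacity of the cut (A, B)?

56

Edges leaving {v0, v1, v3}: v0→v2 (7), v0→v4 (2), v0→v5 (5), v0→v6 (6), v1→v2 (11), v1→v4 (2), v1→v6 (4), v3→v4 (2), v3→v5 (6), v3→v6 (11).
Cut capacity = 7 + 2 + 5 + 6 + 11 + 2 + 4 + 2 + 6 + 11 = 56.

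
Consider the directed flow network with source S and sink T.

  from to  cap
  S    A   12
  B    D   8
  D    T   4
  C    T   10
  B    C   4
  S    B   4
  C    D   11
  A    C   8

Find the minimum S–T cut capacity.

12

Augment S→A→C→T: bottleneck 8, flow now 8.
Augment S→B→C→T: bottleneck 2, flow now 10.
Augment S→B→D→T: bottleneck 2, flow now 12.
No augmenting path remains; maximum flow = 12.
By max-flow min-cut, the minimum cut capacity equals the max flow.
In the residual graph, reachable from S: {S, A}.
Min-cut edges: S→B (4), A→C (8); capacity 4 + 8 = 12.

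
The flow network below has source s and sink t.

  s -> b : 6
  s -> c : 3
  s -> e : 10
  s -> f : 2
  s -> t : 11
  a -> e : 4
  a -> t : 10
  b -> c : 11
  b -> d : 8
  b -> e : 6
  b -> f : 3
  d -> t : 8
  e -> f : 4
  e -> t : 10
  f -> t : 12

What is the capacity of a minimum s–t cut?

29

Augment s→t: bottleneck 11, flow now 11.
Augment s→e→t: bottleneck 10, flow now 21.
Augment s→f→t: bottleneck 2, flow now 23.
Augment s→b→d→t: bottleneck 6, flow now 29.
No augmenting path remains; maximum flow = 29.
By max-flow min-cut, the minimum cut capacity equals the max flow.
In the residual graph, reachable from s: {s, c}.
Min-cut edges: s→b (6), s→e (10), s→f (2), s→t (11); capacity 6 + 10 + 2 + 11 = 29.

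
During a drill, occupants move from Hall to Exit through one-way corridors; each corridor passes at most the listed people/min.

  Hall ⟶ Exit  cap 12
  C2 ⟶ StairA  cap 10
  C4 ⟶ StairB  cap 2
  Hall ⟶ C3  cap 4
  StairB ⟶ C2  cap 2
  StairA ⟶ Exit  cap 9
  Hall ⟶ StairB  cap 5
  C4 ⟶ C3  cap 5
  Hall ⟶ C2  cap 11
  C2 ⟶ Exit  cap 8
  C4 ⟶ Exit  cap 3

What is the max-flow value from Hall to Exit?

25

Augment Hall→Exit: bottleneck 12, flow now 12.
Augment Hall→C2→Exit: bottleneck 8, flow now 20.
Augment Hall→C2→StairA→Exit: bottleneck 3, flow now 23.
Augment Hall→StairB→C2→StairA→Exit: bottleneck 2, flow now 25.
No augmenting path remains; maximum flow = 25.
In the residual graph, reachable from Hall: {Hall, StairB, C3}.
Min-cut edges: Hall→C2 (11), Hall→Exit (12), StairB→C2 (2); capacity 11 + 12 + 2 = 25.
This cut is saturated, so no flow can exceed 25.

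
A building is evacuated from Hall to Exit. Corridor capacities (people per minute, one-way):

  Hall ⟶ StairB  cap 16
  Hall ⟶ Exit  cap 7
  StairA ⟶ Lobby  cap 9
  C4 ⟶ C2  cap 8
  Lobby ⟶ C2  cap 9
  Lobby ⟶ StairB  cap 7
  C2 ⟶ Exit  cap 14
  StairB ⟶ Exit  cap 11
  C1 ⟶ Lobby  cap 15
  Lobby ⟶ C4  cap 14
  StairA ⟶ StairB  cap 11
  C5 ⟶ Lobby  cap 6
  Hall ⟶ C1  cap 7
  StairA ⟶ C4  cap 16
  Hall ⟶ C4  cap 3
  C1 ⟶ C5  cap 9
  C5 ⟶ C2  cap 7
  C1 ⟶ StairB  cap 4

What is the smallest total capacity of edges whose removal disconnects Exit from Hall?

Augment Hall→Exit: bottleneck 7, flow now 7.
Augment Hall→StairB→Exit: bottleneck 11, flow now 18.
Augment Hall→C4→C2→Exit: bottleneck 3, flow now 21.
Augment Hall→C1→C5→C2→Exit: bottleneck 7, flow now 28.
No augmenting path remains; maximum flow = 28.
By max-flow min-cut, the minimum cut capacity equals the max flow.
In the residual graph, reachable from Hall: {Hall, StairB}.
Min-cut edges: Hall→C1 (7), Hall→C4 (3), Hall→Exit (7), StairB→Exit (11); capacity 7 + 3 + 7 + 11 = 28.

28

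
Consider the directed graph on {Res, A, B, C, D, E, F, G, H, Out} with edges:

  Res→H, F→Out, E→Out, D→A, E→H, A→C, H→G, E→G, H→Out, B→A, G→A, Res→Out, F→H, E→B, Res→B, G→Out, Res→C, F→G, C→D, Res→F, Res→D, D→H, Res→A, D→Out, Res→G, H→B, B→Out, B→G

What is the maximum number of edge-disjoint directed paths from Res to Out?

6

Assign every edge capacity 1; by Menger, the answer equals the max flow.
Path Res→Out (+1); total 1.
Path Res→B→Out (+1); total 2.
Path Res→D→Out (+1); total 3.
Path Res→F→Out (+1); total 4.
Path Res→G→Out (+1); total 5.
Path Res→H→Out (+1); total 6.
No residual Res→Out path; max flow = 6.
Certifying cut of size 6: {B→Out, D→Out, G→Out, H→Out, Res→F, Res→Out}.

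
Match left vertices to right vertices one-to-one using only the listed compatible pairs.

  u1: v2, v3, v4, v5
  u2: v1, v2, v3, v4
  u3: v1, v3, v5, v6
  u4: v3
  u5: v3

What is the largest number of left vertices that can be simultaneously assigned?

4

Unit-capacity flow: source→left, listed edges, right→sink; max matching = max flow.
Augmenting path u1→v2 (+1); matched 1.
Augmenting path u2→v1 (+1); matched 2.
Augmenting path u3→v3 (+1); matched 3.
Augmenting path u4→v3→u3→v5 (+1); matched 4.
No augmenting path remains; maximum matching = 4.
König certificate: {u1, u2, u3, v3} is a vertex cover of size 4 (every listed pair touches it), so no matching can be larger.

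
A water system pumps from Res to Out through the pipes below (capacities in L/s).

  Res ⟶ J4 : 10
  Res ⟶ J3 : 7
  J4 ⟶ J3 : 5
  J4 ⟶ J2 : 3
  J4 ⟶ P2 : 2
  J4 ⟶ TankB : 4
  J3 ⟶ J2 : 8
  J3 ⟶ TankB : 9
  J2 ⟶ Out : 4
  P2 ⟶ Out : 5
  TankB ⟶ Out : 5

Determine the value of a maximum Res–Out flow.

Augment Res→J4→J2→Out: bottleneck 3, flow now 3.
Augment Res→J4→P2→Out: bottleneck 2, flow now 5.
Augment Res→J4→TankB→Out: bottleneck 4, flow now 9.
Augment Res→J3→J2→Out: bottleneck 1, flow now 10.
Augment Res→J3→TankB→Out: bottleneck 1, flow now 11.
No augmenting path remains; maximum flow = 11.
In the residual graph, reachable from Res: {Res, J4, J3, J2, TankB}.
Min-cut edges: J4→P2 (2), J2→Out (4), TankB→Out (5); capacity 2 + 4 + 5 = 11.
This cut is saturated, so no flow can exceed 11.

11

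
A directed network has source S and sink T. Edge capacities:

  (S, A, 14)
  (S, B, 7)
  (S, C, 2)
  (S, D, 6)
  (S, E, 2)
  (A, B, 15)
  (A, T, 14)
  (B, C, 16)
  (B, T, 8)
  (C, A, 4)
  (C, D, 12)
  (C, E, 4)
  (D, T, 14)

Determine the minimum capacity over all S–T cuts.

Augment S→A→T: bottleneck 14, flow now 14.
Augment S→B→T: bottleneck 7, flow now 21.
Augment S→D→T: bottleneck 6, flow now 27.
Augment S→C→D→T: bottleneck 2, flow now 29.
No augmenting path remains; maximum flow = 29.
By max-flow min-cut, the minimum cut capacity equals the max flow.
In the residual graph, reachable from S: {S, E}.
Min-cut edges: S→A (14), S→B (7), S→C (2), S→D (6); capacity 14 + 7 + 2 + 6 = 29.

29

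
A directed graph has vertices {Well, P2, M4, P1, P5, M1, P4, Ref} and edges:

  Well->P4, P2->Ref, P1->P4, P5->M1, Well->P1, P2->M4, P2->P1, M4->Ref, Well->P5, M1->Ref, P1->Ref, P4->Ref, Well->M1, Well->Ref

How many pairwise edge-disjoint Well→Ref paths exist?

4

Assign every edge capacity 1; by Menger, the answer equals the max flow.
Path Well→Ref (+1); total 1.
Path Well→P1→Ref (+1); total 2.
Path Well→M1→Ref (+1); total 3.
Path Well→P4→Ref (+1); total 4.
No residual Well→Ref path; max flow = 4.
Certifying cut of size 4: {M1→Ref, Well→P1, Well→P4, Well→Ref}.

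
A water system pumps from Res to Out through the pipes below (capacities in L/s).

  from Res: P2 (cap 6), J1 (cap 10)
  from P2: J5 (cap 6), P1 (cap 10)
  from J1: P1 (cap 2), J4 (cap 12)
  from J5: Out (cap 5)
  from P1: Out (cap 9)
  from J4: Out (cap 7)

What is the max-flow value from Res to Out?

15

Augment Res→P2→J5→Out: bottleneck 5, flow now 5.
Augment Res→P2→P1→Out: bottleneck 1, flow now 6.
Augment Res→J1→P1→Out: bottleneck 2, flow now 8.
Augment Res→J1→J4→Out: bottleneck 7, flow now 15.
No augmenting path remains; maximum flow = 15.
In the residual graph, reachable from Res: {Res, J1, J4}.
Min-cut edges: Res→P2 (6), J1→P1 (2), J4→Out (7); capacity 6 + 2 + 7 = 15.
This cut is saturated, so no flow can exceed 15.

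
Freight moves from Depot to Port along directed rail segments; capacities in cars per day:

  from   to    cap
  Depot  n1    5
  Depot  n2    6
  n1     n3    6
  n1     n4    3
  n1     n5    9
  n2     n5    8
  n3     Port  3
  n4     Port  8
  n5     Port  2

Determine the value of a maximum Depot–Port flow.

Augment Depot→n1→n3→Port: bottleneck 3, flow now 3.
Augment Depot→n1→n4→Port: bottleneck 2, flow now 5.
Augment Depot→n2→n5→Port: bottleneck 2, flow now 7.
No augmenting path remains; maximum flow = 7.
In the residual graph, reachable from Depot: {Depot, n2, n5}.
Min-cut edges: Depot→n1 (5), n5→Port (2); capacity 5 + 2 = 7.
This cut is saturated, so no flow can exceed 7.

7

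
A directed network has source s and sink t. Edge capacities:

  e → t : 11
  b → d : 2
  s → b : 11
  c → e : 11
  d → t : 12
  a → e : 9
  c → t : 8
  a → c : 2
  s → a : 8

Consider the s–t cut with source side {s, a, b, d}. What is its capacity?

Edges leaving {s, a, b, d}: a→c (2), a→e (9), d→t (12).
Cut capacity = 2 + 9 + 12 = 23.

23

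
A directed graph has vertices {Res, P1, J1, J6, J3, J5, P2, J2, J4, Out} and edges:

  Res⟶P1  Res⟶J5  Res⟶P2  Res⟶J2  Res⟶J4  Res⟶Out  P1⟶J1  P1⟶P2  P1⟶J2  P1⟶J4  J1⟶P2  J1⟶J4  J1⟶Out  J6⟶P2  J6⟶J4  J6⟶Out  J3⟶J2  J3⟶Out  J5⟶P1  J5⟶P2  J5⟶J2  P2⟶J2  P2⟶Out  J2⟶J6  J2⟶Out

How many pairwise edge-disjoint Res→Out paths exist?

5

Assign every edge capacity 1; by Menger, the answer equals the max flow.
Path Res→Out (+1); total 1.
Path Res→P2→Out (+1); total 2.
Path Res→J2→Out (+1); total 3.
Path Res→P1→J1→Out (+1); total 4.
Path Res→J5→J2→J6→Out (+1); total 5.
No residual Res→Out path; max flow = 5.
Certifying cut of size 5: {Res→J2, Res→J5, Res→Out, Res→P1, Res→P2}.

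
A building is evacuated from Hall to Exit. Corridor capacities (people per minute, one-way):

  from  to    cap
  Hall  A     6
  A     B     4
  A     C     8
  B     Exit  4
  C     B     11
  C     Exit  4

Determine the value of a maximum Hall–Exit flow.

6

Augment Hall→A→B→Exit: bottleneck 4, flow now 4.
Augment Hall→A→C→Exit: bottleneck 2, flow now 6.
No augmenting path remains; maximum flow = 6.
In the residual graph, reachable from Hall: {Hall}.
Min-cut edges: Hall→A (6); capacity 6 = 6.
This cut is saturated, so no flow can exceed 6.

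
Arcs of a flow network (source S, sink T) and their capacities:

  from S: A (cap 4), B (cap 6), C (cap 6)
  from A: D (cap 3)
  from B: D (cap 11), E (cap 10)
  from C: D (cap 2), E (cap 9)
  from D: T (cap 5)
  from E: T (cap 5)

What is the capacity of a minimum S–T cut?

10

Augment S→A→D→T: bottleneck 3, flow now 3.
Augment S→B→D→T: bottleneck 2, flow now 5.
Augment S→B→E→T: bottleneck 4, flow now 9.
Augment S→C→E→T: bottleneck 1, flow now 10.
No augmenting path remains; maximum flow = 10.
By max-flow min-cut, the minimum cut capacity equals the max flow.
In the residual graph, reachable from S: {S, A, B, C, D, E}.
Min-cut edges: D→T (5), E→T (5); capacity 5 + 5 = 10.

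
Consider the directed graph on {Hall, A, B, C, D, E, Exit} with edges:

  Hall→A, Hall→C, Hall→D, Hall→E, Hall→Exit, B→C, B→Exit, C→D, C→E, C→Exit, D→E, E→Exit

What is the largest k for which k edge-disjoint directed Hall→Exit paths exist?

3

Assign every edge capacity 1; by Menger, the answer equals the max flow.
Path Hall→Exit (+1); total 1.
Path Hall→C→Exit (+1); total 2.
Path Hall→E→Exit (+1); total 3.
No residual Hall→Exit path; max flow = 3.
Certifying cut of size 3: {E→Exit, Hall→C, Hall→Exit}.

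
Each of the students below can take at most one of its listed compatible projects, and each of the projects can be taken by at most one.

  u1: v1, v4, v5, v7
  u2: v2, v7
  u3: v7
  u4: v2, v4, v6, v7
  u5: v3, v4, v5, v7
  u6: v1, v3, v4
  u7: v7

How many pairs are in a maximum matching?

6

Unit-capacity flow: source→left, listed edges, right→sink; max matching = max flow.
Augmenting path u1→v1 (+1); matched 1.
Augmenting path u2→v2 (+1); matched 2.
Augmenting path u3→v7 (+1); matched 3.
Augmenting path u4→v4 (+1); matched 4.
Augmenting path u5→v3 (+1); matched 5.
Augmenting path u6→v1→u1→v5 (+1); matched 6.
No augmenting path remains; maximum matching = 6.
König certificate: {u1, u2, u4, u5, u6, v7} is a vertex cover of size 6 (every listed pair touches it), so no matching can be larger.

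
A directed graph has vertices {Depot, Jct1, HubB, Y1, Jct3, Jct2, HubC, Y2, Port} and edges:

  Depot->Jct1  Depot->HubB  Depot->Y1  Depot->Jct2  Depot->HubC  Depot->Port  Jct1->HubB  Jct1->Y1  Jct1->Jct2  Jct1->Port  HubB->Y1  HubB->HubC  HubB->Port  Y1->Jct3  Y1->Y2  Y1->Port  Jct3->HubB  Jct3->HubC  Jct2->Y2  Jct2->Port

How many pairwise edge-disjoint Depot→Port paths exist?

5

Assign every edge capacity 1; by Menger, the answer equals the max flow.
Path Depot→Port (+1); total 1.
Path Depot→Jct1→Port (+1); total 2.
Path Depot→HubB→Port (+1); total 3.
Path Depot→Y1→Port (+1); total 4.
Path Depot→Jct2→Port (+1); total 5.
No residual Depot→Port path; max flow = 5.
Certifying cut of size 5: {Depot→HubB, Depot→Jct1, Depot→Jct2, Depot→Port, Depot→Y1}.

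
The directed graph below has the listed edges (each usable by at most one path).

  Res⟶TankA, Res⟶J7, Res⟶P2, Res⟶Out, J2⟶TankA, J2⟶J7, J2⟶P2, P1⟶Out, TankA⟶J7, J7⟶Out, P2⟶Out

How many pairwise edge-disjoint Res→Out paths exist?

Assign every edge capacity 1; by Menger, the answer equals the max flow.
Path Res→Out (+1); total 1.
Path Res→J7→Out (+1); total 2.
Path Res→P2→Out (+1); total 3.
No residual Res→Out path; max flow = 3.
Certifying cut of size 3: {J7→Out, Res→Out, Res→P2}.

3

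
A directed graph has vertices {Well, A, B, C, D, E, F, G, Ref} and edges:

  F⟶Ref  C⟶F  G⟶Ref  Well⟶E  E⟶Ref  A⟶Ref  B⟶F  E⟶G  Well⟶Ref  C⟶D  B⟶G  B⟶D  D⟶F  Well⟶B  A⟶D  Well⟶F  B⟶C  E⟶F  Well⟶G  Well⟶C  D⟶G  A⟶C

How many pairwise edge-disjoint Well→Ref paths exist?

Assign every edge capacity 1; by Menger, the answer equals the max flow.
Path Well→Ref (+1); total 1.
Path Well→E→Ref (+1); total 2.
Path Well→F→Ref (+1); total 3.
Path Well→G→Ref (+1); total 4.
No residual Well→Ref path; max flow = 4.
Certifying cut of size 4: {F→Ref, G→Ref, Well→E, Well→Ref}.

4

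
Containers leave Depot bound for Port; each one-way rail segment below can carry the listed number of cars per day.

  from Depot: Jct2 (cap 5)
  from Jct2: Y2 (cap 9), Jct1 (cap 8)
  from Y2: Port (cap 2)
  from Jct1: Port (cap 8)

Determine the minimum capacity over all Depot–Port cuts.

5

Augment Depot→Jct2→Y2→Port: bottleneck 2, flow now 2.
Augment Depot→Jct2→Jct1→Port: bottleneck 3, flow now 5.
No augmenting path remains; maximum flow = 5.
By max-flow min-cut, the minimum cut capacity equals the max flow.
In the residual graph, reachable from Depot: {Depot}.
Min-cut edges: Depot→Jct2 (5); capacity 5 = 5.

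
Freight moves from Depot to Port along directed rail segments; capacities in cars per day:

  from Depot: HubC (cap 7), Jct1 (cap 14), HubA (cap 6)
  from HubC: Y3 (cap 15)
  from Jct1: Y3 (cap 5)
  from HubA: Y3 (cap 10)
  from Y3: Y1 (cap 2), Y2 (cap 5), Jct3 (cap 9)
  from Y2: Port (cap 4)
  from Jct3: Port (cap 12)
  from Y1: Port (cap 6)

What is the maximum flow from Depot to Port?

Augment Depot→HubC→Y3→Y2→Port: bottleneck 4, flow now 4.
Augment Depot→HubC→Y3→Jct3→Port: bottleneck 3, flow now 7.
Augment Depot→Jct1→Y3→Jct3→Port: bottleneck 5, flow now 12.
Augment Depot→HubA→Y3→Jct3→Port: bottleneck 1, flow now 13.
Augment Depot→HubA→Y3→Y1→Port: bottleneck 2, flow now 15.
No augmenting path remains; maximum flow = 15.
In the residual graph, reachable from Depot: {Depot, HubC, Jct1, HubA, Y3, Y2}.
Min-cut edges: Y3→Jct3 (9), Y3→Y1 (2), Y2→Port (4); capacity 9 + 2 + 4 = 15.
This cut is saturated, so no flow can exceed 15.

15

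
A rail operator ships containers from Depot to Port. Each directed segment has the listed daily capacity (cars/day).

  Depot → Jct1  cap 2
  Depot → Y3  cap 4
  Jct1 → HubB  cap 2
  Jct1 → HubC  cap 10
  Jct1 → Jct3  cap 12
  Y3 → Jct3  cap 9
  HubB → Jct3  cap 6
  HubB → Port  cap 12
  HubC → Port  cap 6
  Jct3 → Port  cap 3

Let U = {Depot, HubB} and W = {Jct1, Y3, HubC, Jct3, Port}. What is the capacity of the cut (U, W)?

Edges leaving {Depot, HubB}: Depot→Jct1 (2), Depot→Y3 (4), HubB→Jct3 (6), HubB→Port (12).
Cut capacity = 2 + 4 + 6 + 12 = 24.

24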